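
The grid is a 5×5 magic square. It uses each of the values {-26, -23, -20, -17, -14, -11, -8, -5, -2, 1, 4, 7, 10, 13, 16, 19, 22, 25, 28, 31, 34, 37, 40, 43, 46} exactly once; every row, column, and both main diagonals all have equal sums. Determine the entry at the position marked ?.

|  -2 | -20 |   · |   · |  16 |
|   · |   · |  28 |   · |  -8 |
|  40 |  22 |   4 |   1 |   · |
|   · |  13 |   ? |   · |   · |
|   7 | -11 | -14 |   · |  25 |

The 25 entries sum to 250, so each line sums to 250/5 = 50.
Row 3: 40 + 22 + 4 + 1 + ? = 50, so (3,5) = -17.
The remaining cell in row 5 is (5,4) = 50 − 7 = 43.
The remaining cell in column 2 is (2,2) = 50 − 4 = 46.
Using column 5: 16 + (-8) + (-17) + 25 + ? → (4,5) = 50 − 16 = 34.
From main diagonal, 50 − (-2 + 46 + 4 + 25) gives (4,4) = -23.
Anti-diagonal needs 50; the known cells sum to 40, so (2,4) = 10.
Row 2: 46 + 28 + 10 + (-8) + ? = 50, so (2,1) = -26.
Column 1 must total 50; the given cells sum to 19, so (4,1) = 31.
The remaining cell in column 4 is (1,4) = 50 − 31 = 19.
Using row 1: -2 + (-20) + 19 + 16 + ? → (1,3) = 50 − 13 = 37.
From row 4, 50 − (31 + 13 + (-23) + 34) gives (4,3) = -5.

-5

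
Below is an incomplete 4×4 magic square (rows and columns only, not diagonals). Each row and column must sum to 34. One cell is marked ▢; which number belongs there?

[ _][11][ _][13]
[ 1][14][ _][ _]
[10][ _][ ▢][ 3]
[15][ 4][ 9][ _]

The remaining cell in row 4 is (4,4) = 34 − 28 = 6.
From column 1, 34 − (1 + 10 + 15) gives (1,1) = 8.
Column 2 needs 34; the known cells sum to 29, so (3,2) = 5.
Column 4 needs 34; the known cells sum to 22, so (2,4) = 12.
Row 1 needs 34; the known cells sum to 32, so (1,3) = 2.
Using row 2: 1 + 14 + 12 + ? → (2,3) = 34 − 27 = 7.
Using row 3: 10 + 5 + 3 + ? → (3,3) = 34 − 18 = 16.

16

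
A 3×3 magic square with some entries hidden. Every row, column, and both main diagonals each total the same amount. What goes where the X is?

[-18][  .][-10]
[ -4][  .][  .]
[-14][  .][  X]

-6

Column 1 is complete and sums to -36; that is the magic constant.
From row 1, -36 − (-18 + (-10)) gives (1,2) = -8.
Anti-diagonal needs -36; the known cells sum to -24, so (2,2) = -12.
From row 2, -36 − (-4 + (-12)) gives (2,3) = -20.
Using column 2: -8 + (-12) + ? → (3,2) = -36 − (-20) = -16.
From column 3, -36 − (-10 + (-20)) gives (3,3) = -6.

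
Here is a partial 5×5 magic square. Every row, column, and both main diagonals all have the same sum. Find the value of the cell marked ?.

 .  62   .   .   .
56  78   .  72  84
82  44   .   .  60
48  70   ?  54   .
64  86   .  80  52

Column 2 is complete and sums to 340; that is the magic constant.
Row 2 must total 340; the given cells sum to 290, so (2,3) = 50.
Row 5 needs 340; the known cells sum to 282, so (5,3) = 58.
Using column 1: 56 + 82 + 48 + 64 + ? → (1,1) = 340 − 250 = 90.
Main diagonal must total 340; the given cells sum to 274, so (3,3) = 66.
From anti-diagonal, 340 − (72 + 66 + 70 + 64) gives (1,5) = 68.
Row 3 needs 340; the known cells sum to 252, so (3,4) = 88.
Column 4 must total 340; the given cells sum to 294, so (1,4) = 46.
Using column 5: 68 + 84 + 60 + 52 + ? → (4,5) = 340 − 264 = 76.
Row 1 needs 340; the known cells sum to 266, so (1,3) = 74.
Row 4 must total 340; the given cells sum to 248, so (4,3) = 92.

92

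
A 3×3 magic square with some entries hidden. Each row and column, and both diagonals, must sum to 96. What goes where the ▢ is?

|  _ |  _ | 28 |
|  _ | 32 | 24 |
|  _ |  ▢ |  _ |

Row 2 must total 96; the given cells sum to 56, so (2,1) = 40.
Column 3 must total 96; the given cells sum to 52, so (3,3) = 44.
Main diagonal: 32 + 44 + ? = 96, so (1,1) = 20.
The remaining cell in anti-diagonal is (3,1) = 96 − 60 = 36.
Row 1 must total 96; the given cells sum to 48, so (1,2) = 48.
Row 3 must total 96; the given cells sum to 80, so (3,2) = 16.

16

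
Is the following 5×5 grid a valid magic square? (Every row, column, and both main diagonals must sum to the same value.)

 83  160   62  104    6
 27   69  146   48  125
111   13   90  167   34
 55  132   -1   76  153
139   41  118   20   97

Yes

Row 1: 83 + 160 + 62 + 104 + 6 = 415.
Row 2: 27 + 69 + 146 + 48 + 125 = 415.
Row 3: 111 + 13 + 90 + 167 + 34 = 415.
Row 4: 55 + 132 + (-1) + 76 + 153 = 415.
Row 5: 139 + 41 + 118 + 20 + 97 = 415.
Column 1: 83 + 27 + 111 + 55 + 139 = 415.
Column 2: 160 + 69 + 13 + 132 + 41 = 415.
Column 3: 62 + 146 + 90 + (-1) + 118 = 415.
Column 4: 104 + 48 + 167 + 76 + 20 = 415.
Column 5: 6 + 125 + 34 + 153 + 97 = 415.
Main diagonal: 83 + 69 + 90 + 76 + 97 = 415.
Anti-diagonal: 6 + 48 + 90 + 132 + 139 = 415.
All lines sum to 415.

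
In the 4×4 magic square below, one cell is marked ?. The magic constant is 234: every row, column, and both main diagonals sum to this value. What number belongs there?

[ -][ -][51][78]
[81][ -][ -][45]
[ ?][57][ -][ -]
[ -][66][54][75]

72

Row 4 must total 234; the given cells sum to 195, so (4,1) = 39.
Column 4: 78 + 45 + 75 + ? = 234, so (3,4) = 36.
From anti-diagonal, 234 − (78 + 57 + 39) gives (2,3) = 60.
Row 2 must total 234; the given cells sum to 186, so (2,2) = 48.
Column 2 needs 234; the known cells sum to 171, so (1,2) = 63.
The remaining cell in column 3 is (3,3) = 234 − 165 = 69.
From main diagonal, 234 − (48 + 69 + 75) gives (1,1) = 42.
Using row 3: 57 + 69 + 36 + ? → (3,1) = 234 − 162 = 72.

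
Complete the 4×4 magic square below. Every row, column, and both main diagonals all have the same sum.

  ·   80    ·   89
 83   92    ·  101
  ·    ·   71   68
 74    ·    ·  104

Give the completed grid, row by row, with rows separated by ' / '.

Column 4 is already complete: 89 + 101 + 68 + 104 = 362, so that is the magic constant.
From row 2, 362 − (83 + 92 + 101) gives (2,3) = 86.
From main diagonal, 362 − (92 + 71 + 104) gives (1,1) = 95.
Using anti-diagonal: 89 + 86 + 74 + ? → (3,2) = 362 − 249 = 113.
The remaining cell in row 1 is (1,3) = 362 − 264 = 98.
From row 3, 362 − (113 + 71 + 68) gives (3,1) = 110.
The remaining cell in column 2 is (4,2) = 362 − 285 = 77.
Column 3: 98 + 86 + 71 + ? = 362, so (4,3) = 107.

95 80 98 89 / 83 92 86 101 / 110 113 71 68 / 74 77 107 104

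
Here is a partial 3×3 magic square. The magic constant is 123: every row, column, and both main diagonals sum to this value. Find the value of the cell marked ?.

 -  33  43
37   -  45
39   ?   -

Using row 1: 33 + 43 + ? → (1,1) = 123 − 76 = 47.
Row 2 needs 123; the known cells sum to 82, so (2,2) = 41.
Using column 2: 33 + 41 + ? → (3,2) = 123 − 74 = 49.

49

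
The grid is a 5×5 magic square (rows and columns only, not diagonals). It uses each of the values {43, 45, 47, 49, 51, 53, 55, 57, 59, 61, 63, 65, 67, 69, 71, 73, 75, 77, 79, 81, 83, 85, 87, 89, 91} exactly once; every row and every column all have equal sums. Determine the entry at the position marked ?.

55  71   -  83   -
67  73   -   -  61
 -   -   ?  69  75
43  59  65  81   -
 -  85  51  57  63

53

The 25 entries sum to 1675, so each line sums to 1675/5 = 335.
The remaining cell in row 4 is (4,5) = 335 − 248 = 87.
The remaining cell in row 5 is (5,1) = 335 − 256 = 79.
Column 1 must total 335; the given cells sum to 244, so (3,1) = 91.
Using column 2: 71 + 73 + 59 + 85 + ? → (3,2) = 335 − 288 = 47.
Column 4 must total 335; the given cells sum to 290, so (2,4) = 45.
Column 5 needs 335; the known cells sum to 286, so (1,5) = 49.
Row 1: 55 + 71 + 83 + 49 + ? = 335, so (1,3) = 77.
Row 2 needs 335; the known cells sum to 246, so (2,3) = 89.
From row 3, 335 − (91 + 47 + 69 + 75) gives (3,3) = 53.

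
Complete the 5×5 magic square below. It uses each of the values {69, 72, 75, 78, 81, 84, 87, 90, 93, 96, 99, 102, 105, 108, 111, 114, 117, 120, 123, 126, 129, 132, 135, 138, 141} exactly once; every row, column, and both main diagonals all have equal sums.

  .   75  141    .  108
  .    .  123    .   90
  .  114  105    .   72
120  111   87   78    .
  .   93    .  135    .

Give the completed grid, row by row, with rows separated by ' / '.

84 75 141 117 108 / 81 132 123 99 90 / 138 114 105 96 72 / 120 111 87 78 129 / 102 93 69 135 126

The 25 entries sum to 2625, so each line sums to 2625/5 = 525.
Row 4 needs 525; the known cells sum to 396, so (4,5) = 129.
Column 2: 75 + 114 + 111 + 93 + ? = 525, so (2,2) = 132.
Column 3 needs 525; the known cells sum to 456, so (5,3) = 69.
Using column 5: 108 + 90 + 72 + 129 + ? → (5,5) = 525 − 399 = 126.
Main diagonal must total 525; the given cells sum to 441, so (1,1) = 84.
The remaining cell in row 1 is (1,4) = 525 − 408 = 117.
Row 5: 93 + 69 + 135 + 126 + ? = 525, so (5,1) = 102.
The remaining cell in anti-diagonal is (2,4) = 525 − 426 = 99.
Row 2: 132 + 123 + 99 + 90 + ? = 525, so (2,1) = 81.
From column 1, 525 − (84 + 81 + 120 + 102) gives (3,1) = 138.
The remaining cell in column 4 is (3,4) = 525 − 429 = 96.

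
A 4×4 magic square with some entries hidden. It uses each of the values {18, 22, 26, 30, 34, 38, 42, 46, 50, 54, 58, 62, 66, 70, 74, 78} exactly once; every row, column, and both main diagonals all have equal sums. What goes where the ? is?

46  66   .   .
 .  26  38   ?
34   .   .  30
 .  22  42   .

The 16 entries sum to 768, so each line sums to 768/4 = 192.
Using column 2: 66 + 26 + 22 + ? → (3,2) = 192 − 114 = 78.
Row 3 must total 192; the given cells sum to 142, so (3,3) = 50.
From column 3, 192 − (38 + 50 + 42) gives (1,3) = 62.
Using main diagonal: 46 + 26 + 50 + ? → (4,4) = 192 − 122 = 70.
Row 1 must total 192; the given cells sum to 174, so (1,4) = 18.
Row 4 must total 192; the given cells sum to 134, so (4,1) = 58.
Column 1 must total 192; the given cells sum to 138, so (2,1) = 54.
From column 4, 192 − (18 + 30 + 70) gives (2,4) = 74.

74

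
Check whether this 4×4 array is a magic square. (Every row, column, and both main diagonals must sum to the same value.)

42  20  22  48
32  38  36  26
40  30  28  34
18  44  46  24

Row 1: 42 + 20 + 22 + 48 = 132.
Row 2: 32 + 38 + 36 + 26 = 132.
Row 3: 40 + 30 + 28 + 34 = 132.
Row 4: 18 + 44 + 46 + 24 = 132.
Column 1: 42 + 32 + 40 + 18 = 132.
Column 2: 20 + 38 + 30 + 44 = 132.
Column 3: 22 + 36 + 28 + 46 = 132.
Column 4: 48 + 26 + 34 + 24 = 132.
Main diagonal: 42 + 38 + 28 + 24 = 132.
Anti-diagonal: 48 + 36 + 30 + 18 = 132.
All lines sum to 132.

Yes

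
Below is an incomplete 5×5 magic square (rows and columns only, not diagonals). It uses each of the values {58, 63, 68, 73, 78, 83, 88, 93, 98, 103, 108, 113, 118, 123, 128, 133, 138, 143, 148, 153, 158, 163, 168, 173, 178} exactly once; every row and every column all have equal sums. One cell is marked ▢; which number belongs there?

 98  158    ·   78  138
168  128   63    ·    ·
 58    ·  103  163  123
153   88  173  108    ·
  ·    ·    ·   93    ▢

178

The 25 entries sum to 2950, so each line sums to 2950/5 = 590.
The remaining cell in row 1 is (1,3) = 590 − 472 = 118.
Row 3 needs 590; the known cells sum to 447, so (3,2) = 143.
The remaining cell in row 4 is (4,5) = 590 − 522 = 68.
Column 1 must total 590; the given cells sum to 477, so (5,1) = 113.
From column 2, 590 − (158 + 128 + 143 + 88) gives (5,2) = 73.
Column 3: 118 + 63 + 103 + 173 + ? = 590, so (5,3) = 133.
The remaining cell in column 4 is (2,4) = 590 − 442 = 148.
Row 2 must total 590; the given cells sum to 507, so (2,5) = 83.
Row 5 needs 590; the known cells sum to 412, so (5,5) = 178.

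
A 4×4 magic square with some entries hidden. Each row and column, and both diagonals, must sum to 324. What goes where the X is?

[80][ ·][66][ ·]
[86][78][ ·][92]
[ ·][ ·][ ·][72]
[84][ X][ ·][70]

Row 2 needs 324; the known cells sum to 256, so (2,3) = 68.
Column 1: 80 + 86 + 84 + ? = 324, so (3,1) = 74.
Column 4 needs 324; the known cells sum to 234, so (1,4) = 90.
The remaining cell in main diagonal is (3,3) = 324 − 228 = 96.
Anti-diagonal must total 324; the given cells sum to 242, so (3,2) = 82.
Row 1: 80 + 66 + 90 + ? = 324, so (1,2) = 88.
The remaining cell in column 2 is (4,2) = 324 − 248 = 76.

76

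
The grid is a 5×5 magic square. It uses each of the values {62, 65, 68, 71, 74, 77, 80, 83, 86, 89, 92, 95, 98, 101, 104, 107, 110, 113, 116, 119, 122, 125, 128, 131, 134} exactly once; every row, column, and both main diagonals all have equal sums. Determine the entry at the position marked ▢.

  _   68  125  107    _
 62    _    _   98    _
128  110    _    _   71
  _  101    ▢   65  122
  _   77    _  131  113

The 25 entries sum to 2450, so each line sums to 2450/5 = 490.
Using column 2: 68 + 110 + 101 + 77 + ? → (2,2) = 490 − 356 = 134.
The remaining cell in column 4 is (3,4) = 490 − 401 = 89.
From row 3, 490 − (128 + 110 + 89 + 71) gives (3,3) = 92.
The remaining cell in main diagonal is (1,1) = 490 − 404 = 86.
Using row 1: 86 + 68 + 125 + 107 + ? → (1,5) = 490 − 386 = 104.
From column 5, 490 − (104 + 71 + 122 + 113) gives (2,5) = 80.
Anti-diagonal needs 490; the known cells sum to 395, so (5,1) = 95.
Row 2 must total 490; the given cells sum to 374, so (2,3) = 116.
Row 5 must total 490; the given cells sum to 416, so (5,3) = 74.
The remaining cell in column 1 is (4,1) = 490 − 371 = 119.
From column 3, 490 − (125 + 116 + 92 + 74) gives (4,3) = 83.

83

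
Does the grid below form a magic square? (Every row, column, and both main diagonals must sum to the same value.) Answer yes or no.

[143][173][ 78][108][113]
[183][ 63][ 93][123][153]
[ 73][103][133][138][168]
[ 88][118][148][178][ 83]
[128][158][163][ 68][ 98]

Yes

Row 1: 143 + 173 + 78 + 108 + 113 = 615.
Row 2: 183 + 63 + 93 + 123 + 153 = 615.
Row 3: 73 + 103 + 133 + 138 + 168 = 615.
Row 4: 88 + 118 + 148 + 178 + 83 = 615.
Row 5: 128 + 158 + 163 + 68 + 98 = 615.
Column 1: 143 + 183 + 73 + 88 + 128 = 615.
Column 2: 173 + 63 + 103 + 118 + 158 = 615.
Column 3: 78 + 93 + 133 + 148 + 163 = 615.
Column 4: 108 + 123 + 138 + 178 + 68 = 615.
Column 5: 113 + 153 + 168 + 83 + 98 = 615.
Main diagonal: 143 + 63 + 133 + 178 + 98 = 615.
Anti-diagonal: 113 + 123 + 133 + 118 + 128 = 615.
All lines sum to 615.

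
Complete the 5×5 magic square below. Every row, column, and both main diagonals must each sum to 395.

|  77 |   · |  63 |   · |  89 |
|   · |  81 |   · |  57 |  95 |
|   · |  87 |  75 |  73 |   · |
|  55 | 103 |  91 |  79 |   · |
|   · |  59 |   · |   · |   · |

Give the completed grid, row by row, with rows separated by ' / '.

77 65 63 101 89 / 93 81 69 57 95 / 99 87 75 73 61 / 55 103 91 79 67 / 71 59 97 85 83

Row 4: 55 + 103 + 91 + 79 + ? = 395, so (4,5) = 67.
Using column 2: 81 + 87 + 103 + 59 + ? → (1,2) = 395 − 330 = 65.
From main diagonal, 395 − (77 + 81 + 75 + 79) gives (5,5) = 83.
Anti-diagonal needs 395; the known cells sum to 324, so (5,1) = 71.
Row 1 must total 395; the given cells sum to 294, so (1,4) = 101.
Using column 4: 101 + 57 + 73 + 79 + ? → (5,4) = 395 − 310 = 85.
Using column 5: 89 + 95 + 67 + 83 + ? → (3,5) = 395 − 334 = 61.
Using row 3: 87 + 75 + 73 + 61 + ? → (3,1) = 395 − 296 = 99.
Using row 5: 71 + 59 + 85 + 83 + ? → (5,3) = 395 − 298 = 97.
Column 1 must total 395; the given cells sum to 302, so (2,1) = 93.
Using column 3: 63 + 75 + 91 + 97 + ? → (2,3) = 395 − 326 = 69.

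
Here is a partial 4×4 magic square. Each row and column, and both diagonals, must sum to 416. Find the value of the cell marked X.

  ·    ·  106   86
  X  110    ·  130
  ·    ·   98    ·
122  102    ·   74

82

Using row 4: 122 + 102 + 74 + ? → (4,3) = 416 − 298 = 118.
Column 3 needs 416; the known cells sum to 322, so (2,3) = 94.
The remaining cell in column 4 is (3,4) = 416 − 290 = 126.
Using main diagonal: 110 + 98 + 74 + ? → (1,1) = 416 − 282 = 134.
From anti-diagonal, 416 − (86 + 94 + 122) gives (3,2) = 114.
From row 1, 416 − (134 + 106 + 86) gives (1,2) = 90.
The remaining cell in row 2 is (2,1) = 416 − 334 = 82.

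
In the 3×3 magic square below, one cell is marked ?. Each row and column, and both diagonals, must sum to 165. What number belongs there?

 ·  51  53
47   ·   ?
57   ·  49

From row 1, 165 − (51 + 53) gives (1,1) = 61.
From row 3, 165 − (57 + 49) gives (3,2) = 59.
Column 2 must total 165; the given cells sum to 110, so (2,2) = 55.
Column 3: 53 + 49 + ? = 165, so (2,3) = 63.

63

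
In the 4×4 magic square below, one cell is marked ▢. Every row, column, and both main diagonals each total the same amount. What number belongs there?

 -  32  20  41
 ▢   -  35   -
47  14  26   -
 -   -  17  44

38

Column 3 is complete and sums to 98; that is the magic constant.
Row 1 needs 98; the known cells sum to 93, so (1,1) = 5.
The remaining cell in row 3 is (3,4) = 98 − 87 = 11.
Column 4: 41 + 11 + 44 + ? = 98, so (2,4) = 2.
The remaining cell in main diagonal is (2,2) = 98 − 75 = 23.
Anti-diagonal: 41 + 35 + 14 + ? = 98, so (4,1) = 8.
Using row 2: 23 + 35 + 2 + ? → (2,1) = 98 − 60 = 38.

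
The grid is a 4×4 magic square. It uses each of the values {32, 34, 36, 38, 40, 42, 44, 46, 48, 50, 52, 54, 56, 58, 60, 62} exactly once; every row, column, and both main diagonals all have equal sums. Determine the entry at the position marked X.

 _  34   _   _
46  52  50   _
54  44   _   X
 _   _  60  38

48

The 16 entries sum to 752, so each line sums to 752/4 = 188.
Using row 2: 46 + 52 + 50 + ? → (2,4) = 188 − 148 = 40.
Column 2 must total 188; the given cells sum to 130, so (4,2) = 58.
From row 4, 188 − (58 + 60 + 38) gives (4,1) = 32.
From column 1, 188 − (46 + 54 + 32) gives (1,1) = 56.
Main diagonal needs 188; the known cells sum to 146, so (3,3) = 42.
Anti-diagonal needs 188; the known cells sum to 126, so (1,4) = 62.
From row 1, 188 − (56 + 34 + 62) gives (1,3) = 36.
Row 3 must total 188; the given cells sum to 140, so (3,4) = 48.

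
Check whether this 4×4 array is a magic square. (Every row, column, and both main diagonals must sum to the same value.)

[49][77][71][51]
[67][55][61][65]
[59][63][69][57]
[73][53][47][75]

Row 1: 49 + 77 + 71 + 51 = 248.
Row 2: 67 + 55 + 61 + 65 = 248.
Row 3: 59 + 63 + 69 + 57 = 248.
Row 4: 73 + 53 + 47 + 75 = 248.
Column 1: 49 + 67 + 59 + 73 = 248.
Column 2: 77 + 55 + 63 + 53 = 248.
Column 3: 71 + 61 + 69 + 47 = 248.
Column 4: 51 + 65 + 57 + 75 = 248.
Main diagonal: 49 + 55 + 69 + 75 = 248.
Anti-diagonal: 51 + 61 + 63 + 73 = 248.
All lines sum to 248.

Yes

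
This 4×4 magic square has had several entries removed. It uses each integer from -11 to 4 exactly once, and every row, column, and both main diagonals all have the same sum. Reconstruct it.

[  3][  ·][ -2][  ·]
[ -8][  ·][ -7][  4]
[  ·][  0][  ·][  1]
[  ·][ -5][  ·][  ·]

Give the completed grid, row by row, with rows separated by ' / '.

The entries are -11 through 4, which sum to -56, so each line sums to -56/4 = -14.
Row 2 needs -14; the known cells sum to -11, so (2,2) = -3.
Using column 2: -3 + 0 + (-5) + ? → (1,2) = -14 − (-8) = -6.
Row 1: 3 + (-6) + (-2) + ? = -14, so (1,4) = -9.
The remaining cell in column 4 is (4,4) = -14 − (-4) = -10.
The remaining cell in main diagonal is (3,3) = -14 − (-10) = -4.
Anti-diagonal must total -14; the given cells sum to -16, so (4,1) = 2.
Row 3 needs -14; the known cells sum to -3, so (3,1) = -11.
Row 4: 2 + (-5) + (-10) + ? = -14, so (4,3) = -1.

3 -6 -2 -9 / -8 -3 -7 4 / -11 0 -4 1 / 2 -5 -1 -10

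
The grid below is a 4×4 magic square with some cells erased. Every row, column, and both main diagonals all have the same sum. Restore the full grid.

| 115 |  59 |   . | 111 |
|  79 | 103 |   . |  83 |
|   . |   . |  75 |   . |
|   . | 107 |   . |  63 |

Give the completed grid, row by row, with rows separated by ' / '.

Main diagonal is already complete: 115 + 103 + 75 + 63 = 356, so that is the magic constant.
From row 1, 356 − (115 + 59 + 111) gives (1,3) = 71.
Row 2 must total 356; the given cells sum to 265, so (2,3) = 91.
Column 2 must total 356; the given cells sum to 269, so (3,2) = 87.
Column 3 must total 356; the given cells sum to 237, so (4,3) = 119.
Using column 4: 111 + 83 + 63 + ? → (3,4) = 356 − 257 = 99.
The remaining cell in anti-diagonal is (4,1) = 356 − 289 = 67.
Row 3: 87 + 75 + 99 + ? = 356, so (3,1) = 95.

115 59 71 111 / 79 103 91 83 / 95 87 75 99 / 67 107 119 63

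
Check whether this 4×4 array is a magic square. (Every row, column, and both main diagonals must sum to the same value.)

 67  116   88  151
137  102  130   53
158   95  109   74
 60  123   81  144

Row 1: 67 + 116 + 88 + 151 = 422.
Row 2: 137 + 102 + 130 + 53 = 422.
Row 3: 158 + 95 + 109 + 74 = 436.
Row 4: 60 + 123 + 81 + 144 = 408.
Column 1: 67 + 137 + 158 + 60 = 422.
Column 2: 116 + 102 + 95 + 123 = 436.
Column 3: 88 + 130 + 109 + 81 = 408.
Column 4: 151 + 53 + 74 + 144 = 422.
Main diagonal: 67 + 102 + 109 + 144 = 422.
Anti-diagonal: 151 + 130 + 95 + 60 = 436.

No — column 3 sums to 408 but main diagonal sums to 422.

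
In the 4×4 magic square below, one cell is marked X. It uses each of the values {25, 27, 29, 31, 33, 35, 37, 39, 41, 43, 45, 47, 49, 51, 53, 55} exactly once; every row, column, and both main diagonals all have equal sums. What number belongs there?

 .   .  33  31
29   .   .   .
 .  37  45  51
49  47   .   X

25

The 16 entries sum to 640, so each line sums to 640/4 = 160.
From row 3, 160 − (37 + 45 + 51) gives (3,1) = 27.
From column 1, 160 − (29 + 27 + 49) gives (1,1) = 55.
Anti-diagonal must total 160; the given cells sum to 117, so (2,3) = 43.
From row 1, 160 − (55 + 33 + 31) gives (1,2) = 41.
The remaining cell in column 2 is (2,2) = 160 − 125 = 35.
Column 3: 33 + 43 + 45 + ? = 160, so (4,3) = 39.
Main diagonal needs 160; the known cells sum to 135, so (4,4) = 25.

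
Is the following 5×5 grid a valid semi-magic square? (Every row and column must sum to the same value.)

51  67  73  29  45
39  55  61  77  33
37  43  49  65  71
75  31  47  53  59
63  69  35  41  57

Row 1: 51 + 67 + 73 + 29 + 45 = 265.
Row 2: 39 + 55 + 61 + 77 + 33 = 265.
Row 3: 37 + 43 + 49 + 65 + 71 = 265.
Row 4: 75 + 31 + 47 + 53 + 59 = 265.
Row 5: 63 + 69 + 35 + 41 + 57 = 265.
Column 1: 51 + 39 + 37 + 75 + 63 = 265.
Column 2: 67 + 55 + 43 + 31 + 69 = 265.
Column 3: 73 + 61 + 49 + 47 + 35 = 265.
Column 4: 29 + 77 + 65 + 53 + 41 = 265.
Column 5: 45 + 33 + 71 + 59 + 57 = 265.
All lines sum to 265.

Yes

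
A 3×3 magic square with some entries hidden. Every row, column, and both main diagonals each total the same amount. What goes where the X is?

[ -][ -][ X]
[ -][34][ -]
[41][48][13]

27

Row 3 is complete and sums to 102; that is the magic constant.
The remaining cell in column 2 is (1,2) = 102 − 82 = 20.
Main diagonal must total 102; the given cells sum to 47, so (1,1) = 55.
Using anti-diagonal: 34 + 41 + ? → (1,3) = 102 − 75 = 27.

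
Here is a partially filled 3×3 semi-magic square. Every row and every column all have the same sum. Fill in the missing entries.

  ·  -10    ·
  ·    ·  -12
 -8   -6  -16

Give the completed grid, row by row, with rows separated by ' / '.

-18 -10 -2 / -4 -14 -12 / -8 -6 -16

Row 3 is already complete: -8 + -6 + -16 = -30, so that is the magic constant.
Column 2 needs -30; the known cells sum to -16, so (2,2) = -14.
Column 3 needs -30; the known cells sum to -28, so (1,3) = -2.
Row 1 must total -30; the given cells sum to -12, so (1,1) = -18.
Using row 2: -14 + (-12) + ? → (2,1) = -30 − (-26) = -4.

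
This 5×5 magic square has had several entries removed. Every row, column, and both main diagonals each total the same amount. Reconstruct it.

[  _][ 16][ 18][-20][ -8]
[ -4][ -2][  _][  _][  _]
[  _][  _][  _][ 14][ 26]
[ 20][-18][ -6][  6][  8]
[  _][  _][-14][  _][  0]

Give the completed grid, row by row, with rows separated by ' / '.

4 16 18 -20 -8 / -4 -2 10 22 -16 / -22 -10 2 14 26 / 20 -18 -6 6 8 / 12 24 -14 -12 0

Row 4 is already complete: 20 + -18 + -6 + 6 + 8 = 10, so that is the magic constant.
Row 1 needs 10; the known cells sum to 6, so (1,1) = 4.
From column 5, 10 − (-8 + 26 + 8 + 0) gives (2,5) = -16.
Using main diagonal: 4 + (-2) + 6 + 0 + ? → (3,3) = 10 − 8 = 2.
From column 3, 10 − (18 + 2 + (-6) + (-14)) gives (2,3) = 10.
Row 2: -4 + (-2) + 10 + (-16) + ? = 10, so (2,4) = 22.
Using column 4: -20 + 22 + 14 + 6 + ? → (5,4) = 10 − 22 = -12.
Anti-diagonal: -8 + 22 + 2 + (-18) + ? = 10, so (5,1) = 12.
Row 5 must total 10; the given cells sum to -14, so (5,2) = 24.
Column 1: 4 + (-4) + 20 + 12 + ? = 10, so (3,1) = -22.
Column 2 needs 10; the known cells sum to 20, so (3,2) = -10.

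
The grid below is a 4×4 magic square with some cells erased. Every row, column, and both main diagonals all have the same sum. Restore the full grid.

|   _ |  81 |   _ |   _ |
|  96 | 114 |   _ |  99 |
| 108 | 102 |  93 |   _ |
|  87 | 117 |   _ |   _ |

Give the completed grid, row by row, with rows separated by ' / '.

Column 2 is already complete: 81 + 114 + 102 + 117 = 414, so that is the magic constant.
From row 2, 414 − (96 + 114 + 99) gives (2,3) = 105.
From row 3, 414 − (108 + 102 + 93) gives (3,4) = 111.
From column 1, 414 − (96 + 108 + 87) gives (1,1) = 123.
The remaining cell in main diagonal is (4,4) = 414 − 330 = 84.
The remaining cell in anti-diagonal is (1,4) = 414 − 294 = 120.
Row 1 must total 414; the given cells sum to 324, so (1,3) = 90.
The remaining cell in row 4 is (4,3) = 414 − 288 = 126.

123 81 90 120 / 96 114 105 99 / 108 102 93 111 / 87 117 126 84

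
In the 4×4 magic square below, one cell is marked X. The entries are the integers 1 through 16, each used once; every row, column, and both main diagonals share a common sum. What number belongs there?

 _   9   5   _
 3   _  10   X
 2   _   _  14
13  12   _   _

15

The entries are 1 through 16, which sum to 136, so each line sums to 136/4 = 34.
Column 1 must total 34; the given cells sum to 18, so (1,1) = 16.
The remaining cell in row 1 is (1,4) = 34 − 30 = 4.
Anti-diagonal must total 34; the given cells sum to 27, so (3,2) = 7.
Row 3: 2 + 7 + 14 + ? = 34, so (3,3) = 11.
Column 2 needs 34; the known cells sum to 28, so (2,2) = 6.
The remaining cell in column 3 is (4,3) = 34 − 26 = 8.
Main diagonal: 16 + 6 + 11 + ? = 34, so (4,4) = 1.
Using row 2: 3 + 6 + 10 + ? → (2,4) = 34 − 19 = 15.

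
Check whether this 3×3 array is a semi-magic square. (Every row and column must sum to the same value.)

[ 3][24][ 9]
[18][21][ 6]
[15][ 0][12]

Row 1: 3 + 24 + 9 = 36.
Row 2: 18 + 21 + 6 = 45.
Row 3: 15 + 0 + 12 = 27.
Column 1: 3 + 18 + 15 = 36.
Column 2: 24 + 21 + 0 = 45.
Column 3: 9 + 6 + 12 = 27.

No — row 3 sums to 27 but column 2 sums to 45.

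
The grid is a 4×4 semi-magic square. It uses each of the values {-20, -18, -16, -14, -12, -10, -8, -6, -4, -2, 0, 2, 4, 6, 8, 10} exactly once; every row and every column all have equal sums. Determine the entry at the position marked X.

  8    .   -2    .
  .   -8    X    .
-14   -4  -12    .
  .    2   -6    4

0

The 16 entries sum to -80, so each line sums to -80/4 = -20.
From row 3, -20 − (-14 + (-4) + (-12)) gives (3,4) = 10.
Using row 4: 2 + (-6) + 4 + ? → (4,1) = -20 − 0 = -20.
Using column 1: 8 + (-14) + (-20) + ? → (2,1) = -20 − (-26) = 6.
Column 2: -8 + (-4) + 2 + ? = -20, so (1,2) = -10.
The remaining cell in column 3 is (2,3) = -20 − (-20) = 0.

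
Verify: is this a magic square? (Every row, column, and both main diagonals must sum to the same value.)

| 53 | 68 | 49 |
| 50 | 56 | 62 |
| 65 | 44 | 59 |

Row 1: 53 + 68 + 49 = 170.
Row 2: 50 + 56 + 62 = 168.
Row 3: 65 + 44 + 59 = 168.
Column 1: 53 + 50 + 65 = 168.
Column 2: 68 + 56 + 44 = 168.
Column 3: 49 + 62 + 59 = 170.
Main diagonal: 53 + 56 + 59 = 168.
Anti-diagonal: 49 + 56 + 65 = 170.

No — row 1 sums to 170 but column 2 sums to 168.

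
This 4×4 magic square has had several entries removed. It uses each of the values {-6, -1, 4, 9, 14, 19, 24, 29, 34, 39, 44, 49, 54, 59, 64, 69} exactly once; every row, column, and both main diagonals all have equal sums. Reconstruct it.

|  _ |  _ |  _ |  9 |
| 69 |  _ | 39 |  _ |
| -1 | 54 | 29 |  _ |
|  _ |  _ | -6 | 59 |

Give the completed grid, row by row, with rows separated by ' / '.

The 16 entries sum to 504, so each line sums to 504/4 = 126.
Row 3: -1 + 54 + 29 + ? = 126, so (3,4) = 44.
Column 3 needs 126; the known cells sum to 62, so (1,3) = 64.
Using column 4: 9 + 44 + 59 + ? → (2,4) = 126 − 112 = 14.
Using anti-diagonal: 9 + 39 + 54 + ? → (4,1) = 126 − 102 = 24.
Row 2 must total 126; the given cells sum to 122, so (2,2) = 4.
The remaining cell in row 4 is (4,2) = 126 − 77 = 49.
Column 1 must total 126; the given cells sum to 92, so (1,1) = 34.
From column 2, 126 − (4 + 54 + 49) gives (1,2) = 19.

34 19 64 9 / 69 4 39 14 / -1 54 29 44 / 24 49 -6 59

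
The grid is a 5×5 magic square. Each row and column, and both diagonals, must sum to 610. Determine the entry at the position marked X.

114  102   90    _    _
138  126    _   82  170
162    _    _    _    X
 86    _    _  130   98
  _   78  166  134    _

74

The remaining cell in row 2 is (2,3) = 610 − 516 = 94.
From column 1, 610 − (114 + 138 + 162 + 86) gives (5,1) = 110.
The remaining cell in row 5 is (5,5) = 610 − 488 = 122.
From main diagonal, 610 − (114 + 126 + 130 + 122) gives (3,3) = 118.
Column 3 must total 610; the given cells sum to 468, so (4,3) = 142.
The remaining cell in row 4 is (4,2) = 610 − 456 = 154.
Using column 2: 102 + 126 + 154 + 78 + ? → (3,2) = 610 − 460 = 150.
Using anti-diagonal: 82 + 118 + 154 + 110 + ? → (1,5) = 610 − 464 = 146.
The remaining cell in row 1 is (1,4) = 610 − 452 = 158.
Column 4 needs 610; the known cells sum to 504, so (3,4) = 106.
Column 5 must total 610; the given cells sum to 536, so (3,5) = 74.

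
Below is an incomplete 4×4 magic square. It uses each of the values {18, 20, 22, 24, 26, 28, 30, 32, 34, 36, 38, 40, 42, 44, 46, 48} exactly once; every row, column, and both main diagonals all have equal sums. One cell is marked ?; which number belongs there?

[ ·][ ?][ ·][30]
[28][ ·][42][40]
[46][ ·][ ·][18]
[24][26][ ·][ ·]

48

The 16 entries sum to 528, so each line sums to 528/4 = 132.
Row 2: 28 + 42 + 40 + ? = 132, so (2,2) = 22.
Using column 1: 28 + 46 + 24 + ? → (1,1) = 132 − 98 = 34.
Column 4 must total 132; the given cells sum to 88, so (4,4) = 44.
Using main diagonal: 34 + 22 + 44 + ? → (3,3) = 132 − 100 = 32.
Anti-diagonal needs 132; the known cells sum to 96, so (3,2) = 36.
Row 4 needs 132; the known cells sum to 94, so (4,3) = 38.
Column 2 must total 132; the given cells sum to 84, so (1,2) = 48.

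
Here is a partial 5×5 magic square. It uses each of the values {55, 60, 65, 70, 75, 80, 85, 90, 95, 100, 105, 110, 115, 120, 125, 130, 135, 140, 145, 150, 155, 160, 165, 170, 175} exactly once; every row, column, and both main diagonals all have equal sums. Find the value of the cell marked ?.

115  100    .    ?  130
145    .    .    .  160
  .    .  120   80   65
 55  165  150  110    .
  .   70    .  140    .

The 25 entries sum to 2875, so each line sums to 2875/5 = 575.
Row 4 needs 575; the known cells sum to 480, so (4,5) = 95.
Column 5 needs 575; the known cells sum to 450, so (5,5) = 125.
Main diagonal needs 575; the known cells sum to 470, so (2,2) = 105.
Using column 2: 100 + 105 + 165 + 70 + ? → (3,2) = 575 − 440 = 135.
Row 3 needs 575; the known cells sum to 400, so (3,1) = 175.
The remaining cell in column 1 is (5,1) = 575 − 490 = 85.
Using anti-diagonal: 130 + 120 + 165 + 85 + ? → (2,4) = 575 − 500 = 75.
Using row 2: 145 + 105 + 75 + 160 + ? → (2,3) = 575 − 485 = 90.
Row 5: 85 + 70 + 140 + 125 + ? = 575, so (5,3) = 155.
Column 3 needs 575; the known cells sum to 515, so (1,3) = 60.
From column 4, 575 − (75 + 80 + 110 + 140) gives (1,4) = 170.

170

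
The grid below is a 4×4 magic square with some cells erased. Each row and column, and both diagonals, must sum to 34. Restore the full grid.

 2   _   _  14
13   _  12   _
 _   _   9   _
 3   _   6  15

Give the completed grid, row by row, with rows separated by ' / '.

Row 4: 3 + 6 + 15 + ? = 34, so (4,2) = 10.
From column 1, 34 − (2 + 13 + 3) gives (3,1) = 16.
From column 3, 34 − (12 + 9 + 6) gives (1,3) = 7.
Main diagonal must total 34; the given cells sum to 26, so (2,2) = 8.
The remaining cell in anti-diagonal is (3,2) = 34 − 29 = 5.
Row 1: 2 + 7 + 14 + ? = 34, so (1,2) = 11.
The remaining cell in row 2 is (2,4) = 34 − 33 = 1.
From row 3, 34 − (16 + 5 + 9) gives (3,4) = 4.

2 11 7 14 / 13 8 12 1 / 16 5 9 4 / 3 10 6 15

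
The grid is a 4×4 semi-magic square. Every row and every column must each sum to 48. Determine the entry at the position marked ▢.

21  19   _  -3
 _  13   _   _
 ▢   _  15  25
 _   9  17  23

1

Row 1 must total 48; the given cells sum to 37, so (1,3) = 11.
Using row 4: 9 + 17 + 23 + ? → (4,1) = 48 − 49 = -1.
The remaining cell in column 2 is (3,2) = 48 − 41 = 7.
Using column 3: 11 + 15 + 17 + ? → (2,3) = 48 − 43 = 5.
The remaining cell in column 4 is (2,4) = 48 − 45 = 3.
The remaining cell in row 2 is (2,1) = 48 − 21 = 27.
Row 3 needs 48; the known cells sum to 47, so (3,1) = 1.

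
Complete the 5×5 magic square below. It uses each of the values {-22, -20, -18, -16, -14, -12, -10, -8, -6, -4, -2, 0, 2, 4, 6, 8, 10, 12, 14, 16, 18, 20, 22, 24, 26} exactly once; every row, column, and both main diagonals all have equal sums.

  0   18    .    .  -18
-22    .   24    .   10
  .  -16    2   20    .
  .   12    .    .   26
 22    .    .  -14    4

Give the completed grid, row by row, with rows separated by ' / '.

0 18 -4 14 -18 / -22 6 24 -8 10 / 16 -16 2 20 -12 / -6 12 -20 -2 26 / 22 -10 8 -14 4

The 25 entries sum to 50, so each line sums to 50/5 = 10.
Using column 5: -18 + 10 + 26 + 4 + ? → (3,5) = 10 − 22 = -12.
From anti-diagonal, 10 − (-18 + 2 + 12 + 22) gives (2,4) = -8.
Row 2 must total 10; the given cells sum to 4, so (2,2) = 6.
Row 3 must total 10; the given cells sum to -6, so (3,1) = 16.
Using column 1: 0 + (-22) + 16 + 22 + ? → (4,1) = 10 − 16 = -6.
The remaining cell in column 2 is (5,2) = 10 − 20 = -10.
The remaining cell in main diagonal is (4,4) = 10 − 12 = -2.
Using row 4: -6 + 12 + (-2) + 26 + ? → (4,3) = 10 − 30 = -20.
The remaining cell in row 5 is (5,3) = 10 − 2 = 8.
The remaining cell in column 3 is (1,3) = 10 − 14 = -4.
Column 4 needs 10; the known cells sum to -4, so (1,4) = 14.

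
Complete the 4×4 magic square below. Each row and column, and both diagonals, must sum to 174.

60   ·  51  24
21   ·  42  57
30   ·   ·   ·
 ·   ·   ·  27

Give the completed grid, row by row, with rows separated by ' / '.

Row 1 needs 174; the known cells sum to 135, so (1,2) = 39.
Row 2 needs 174; the known cells sum to 120, so (2,2) = 54.
Using column 1: 60 + 21 + 30 + ? → (4,1) = 174 − 111 = 63.
From column 4, 174 − (24 + 57 + 27) gives (3,4) = 66.
Main diagonal: 60 + 54 + 27 + ? = 174, so (3,3) = 33.
Anti-diagonal needs 174; the known cells sum to 129, so (3,2) = 45.
Column 2: 39 + 54 + 45 + ? = 174, so (4,2) = 36.
Column 3 needs 174; the known cells sum to 126, so (4,3) = 48.

60 39 51 24 / 21 54 42 57 / 30 45 33 66 / 63 36 48 27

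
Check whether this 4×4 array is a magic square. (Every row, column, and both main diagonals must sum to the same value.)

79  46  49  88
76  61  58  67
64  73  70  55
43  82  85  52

Yes

Row 1: 79 + 46 + 49 + 88 = 262.
Row 2: 76 + 61 + 58 + 67 = 262.
Row 3: 64 + 73 + 70 + 55 = 262.
Row 4: 43 + 82 + 85 + 52 = 262.
Column 1: 79 + 76 + 64 + 43 = 262.
Column 2: 46 + 61 + 73 + 82 = 262.
Column 3: 49 + 58 + 70 + 85 = 262.
Column 4: 88 + 67 + 55 + 52 = 262.
Main diagonal: 79 + 61 + 70 + 52 = 262.
Anti-diagonal: 88 + 58 + 73 + 43 = 262.
All lines sum to 262.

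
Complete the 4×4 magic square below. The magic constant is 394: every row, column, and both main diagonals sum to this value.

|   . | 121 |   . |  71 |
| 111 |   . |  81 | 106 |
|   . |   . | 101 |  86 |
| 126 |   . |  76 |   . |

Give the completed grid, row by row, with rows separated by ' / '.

The remaining cell in row 2 is (2,2) = 394 − 298 = 96.
Column 3 must total 394; the given cells sum to 258, so (1,3) = 136.
From column 4, 394 − (71 + 106 + 86) gives (4,4) = 131.
Main diagonal needs 394; the known cells sum to 328, so (1,1) = 66.
Anti-diagonal needs 394; the known cells sum to 278, so (3,2) = 116.
Row 3 must total 394; the given cells sum to 303, so (3,1) = 91.
Row 4 must total 394; the given cells sum to 333, so (4,2) = 61.

66 121 136 71 / 111 96 81 106 / 91 116 101 86 / 126 61 76 131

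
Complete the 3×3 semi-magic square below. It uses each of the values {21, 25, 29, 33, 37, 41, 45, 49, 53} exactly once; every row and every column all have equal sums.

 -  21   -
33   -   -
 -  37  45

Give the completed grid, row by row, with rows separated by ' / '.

49 21 41 / 33 53 25 / 29 37 45

The 9 entries sum to 333, so each line sums to 333/3 = 111.
The remaining cell in row 3 is (3,1) = 111 − 82 = 29.
Column 1 needs 111; the known cells sum to 62, so (1,1) = 49.
Column 2: 21 + 37 + ? = 111, so (2,2) = 53.
Row 1: 49 + 21 + ? = 111, so (1,3) = 41.
Row 2 needs 111; the known cells sum to 86, so (2,3) = 25.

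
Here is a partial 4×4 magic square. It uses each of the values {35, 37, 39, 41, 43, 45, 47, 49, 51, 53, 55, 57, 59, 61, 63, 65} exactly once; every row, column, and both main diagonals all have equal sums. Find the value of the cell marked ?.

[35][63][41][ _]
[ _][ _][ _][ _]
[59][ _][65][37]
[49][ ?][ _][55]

The 16 entries sum to 800, so each line sums to 800/4 = 200.
Using row 1: 35 + 63 + 41 + ? → (1,4) = 200 − 139 = 61.
Row 3 needs 200; the known cells sum to 161, so (3,2) = 39.
The remaining cell in column 1 is (2,1) = 200 − 143 = 57.
Using column 4: 61 + 37 + 55 + ? → (2,4) = 200 − 153 = 47.
Using main diagonal: 35 + 65 + 55 + ? → (2,2) = 200 − 155 = 45.
The remaining cell in anti-diagonal is (2,3) = 200 − 149 = 51.
From column 2, 200 − (63 + 45 + 39) gives (4,2) = 53.

53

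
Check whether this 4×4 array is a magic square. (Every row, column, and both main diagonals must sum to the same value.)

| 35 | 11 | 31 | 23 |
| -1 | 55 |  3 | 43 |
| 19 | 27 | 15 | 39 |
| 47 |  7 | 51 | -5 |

Yes

Row 1: 35 + 11 + 31 + 23 = 100.
Row 2: -1 + 55 + 3 + 43 = 100.
Row 3: 19 + 27 + 15 + 39 = 100.
Row 4: 47 + 7 + 51 + (-5) = 100.
Column 1: 35 + (-1) + 19 + 47 = 100.
Column 2: 11 + 55 + 27 + 7 = 100.
Column 3: 31 + 3 + 15 + 51 = 100.
Column 4: 23 + 43 + 39 + (-5) = 100.
Main diagonal: 35 + 55 + 15 + (-5) = 100.
Anti-diagonal: 23 + 3 + 27 + 47 = 100.
All lines sum to 100.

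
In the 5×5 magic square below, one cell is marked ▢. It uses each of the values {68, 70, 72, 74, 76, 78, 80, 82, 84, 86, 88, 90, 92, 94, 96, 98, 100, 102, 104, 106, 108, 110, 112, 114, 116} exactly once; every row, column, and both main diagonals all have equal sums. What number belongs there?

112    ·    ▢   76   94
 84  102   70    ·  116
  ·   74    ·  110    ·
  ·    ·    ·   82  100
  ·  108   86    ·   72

The 25 entries sum to 2300, so each line sums to 2300/5 = 460.
The remaining cell in row 2 is (2,4) = 460 − 372 = 88.
Using column 4: 76 + 88 + 110 + 82 + ? → (5,4) = 460 − 356 = 104.
Column 5 needs 460; the known cells sum to 382, so (3,5) = 78.
Main diagonal: 112 + 102 + 82 + 72 + ? = 460, so (3,3) = 92.
Using row 3: 74 + 92 + 110 + 78 + ? → (3,1) = 460 − 354 = 106.
Row 5 needs 460; the known cells sum to 370, so (5,1) = 90.
Column 1: 112 + 84 + 106 + 90 + ? = 460, so (4,1) = 68.
Anti-diagonal: 94 + 88 + 92 + 90 + ? = 460, so (4,2) = 96.
Row 4: 68 + 96 + 82 + 100 + ? = 460, so (4,3) = 114.
Column 2 must total 460; the given cells sum to 380, so (1,2) = 80.
The remaining cell in column 3 is (1,3) = 460 − 362 = 98.

98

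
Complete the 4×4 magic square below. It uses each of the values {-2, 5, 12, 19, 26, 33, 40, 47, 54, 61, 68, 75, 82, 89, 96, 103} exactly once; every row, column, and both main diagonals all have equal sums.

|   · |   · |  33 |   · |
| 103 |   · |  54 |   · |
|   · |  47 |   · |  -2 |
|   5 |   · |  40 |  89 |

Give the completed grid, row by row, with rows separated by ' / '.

The 16 entries sum to 808, so each line sums to 808/4 = 202.
Row 4 must total 202; the given cells sum to 134, so (4,2) = 68.
Column 3: 33 + 54 + 40 + ? = 202, so (3,3) = 75.
The remaining cell in anti-diagonal is (1,4) = 202 − 106 = 96.
Using row 3: 47 + 75 + (-2) + ? → (3,1) = 202 − 120 = 82.
Column 1 must total 202; the given cells sum to 190, so (1,1) = 12.
Column 4 needs 202; the known cells sum to 183, so (2,4) = 19.
Main diagonal needs 202; the known cells sum to 176, so (2,2) = 26.
The remaining cell in row 1 is (1,2) = 202 − 141 = 61.

12 61 33 96 / 103 26 54 19 / 82 47 75 -2 / 5 68 40 89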